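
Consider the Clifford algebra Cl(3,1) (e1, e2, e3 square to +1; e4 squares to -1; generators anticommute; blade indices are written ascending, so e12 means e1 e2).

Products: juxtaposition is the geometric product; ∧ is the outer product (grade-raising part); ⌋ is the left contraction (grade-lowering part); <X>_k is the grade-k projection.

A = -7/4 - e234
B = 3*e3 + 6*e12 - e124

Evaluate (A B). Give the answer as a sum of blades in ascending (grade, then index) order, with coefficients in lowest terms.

step 1: -21/4*e3 - 21/2*e12 + e13 + 3*e24 + 7/4*e124 + 6*e134
Answer: -21/4*e3 - 21/2*e12 + e13 + 3*e24 + 7/4*e124 + 6*e134


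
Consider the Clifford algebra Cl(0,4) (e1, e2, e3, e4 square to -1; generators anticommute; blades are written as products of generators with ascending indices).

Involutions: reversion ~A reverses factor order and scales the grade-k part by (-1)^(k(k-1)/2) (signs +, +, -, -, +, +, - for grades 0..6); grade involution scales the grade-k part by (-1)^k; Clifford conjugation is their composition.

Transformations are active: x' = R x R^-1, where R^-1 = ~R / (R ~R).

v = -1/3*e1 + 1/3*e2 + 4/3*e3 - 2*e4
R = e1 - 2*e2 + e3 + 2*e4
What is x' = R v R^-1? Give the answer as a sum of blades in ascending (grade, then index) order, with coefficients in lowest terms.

~R = e1 - 2*e2 + e3 + 2*e4, and R ~R = -10, so R^-1 = ~R / (-10).
R v = 11/3 - 1/3*e1 e2 + 5/3*e1 e3 - 4/3*e1 e4 - 3*e2 e3 + 10/3*e2 e4 - 14/3*e3 e4
Answer: -2/5*e1 + 17/15*e2 - 31/15*e3 + 8/15*e4


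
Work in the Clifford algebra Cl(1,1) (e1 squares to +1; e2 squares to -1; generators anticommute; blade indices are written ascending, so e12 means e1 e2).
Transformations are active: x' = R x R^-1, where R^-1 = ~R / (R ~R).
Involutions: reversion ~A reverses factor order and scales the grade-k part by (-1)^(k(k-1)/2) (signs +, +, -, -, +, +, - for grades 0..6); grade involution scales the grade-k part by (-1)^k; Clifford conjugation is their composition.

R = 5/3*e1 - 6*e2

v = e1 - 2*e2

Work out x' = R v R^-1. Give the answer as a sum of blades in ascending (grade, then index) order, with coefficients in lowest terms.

~R = 5/3*e1 - 6*e2, and R ~R = -299/9, so R^-1 = ~R / (-299/9).
R v = -31/3 + 8/3*e12
Answer: 11/299*e1 - 518/299*e2


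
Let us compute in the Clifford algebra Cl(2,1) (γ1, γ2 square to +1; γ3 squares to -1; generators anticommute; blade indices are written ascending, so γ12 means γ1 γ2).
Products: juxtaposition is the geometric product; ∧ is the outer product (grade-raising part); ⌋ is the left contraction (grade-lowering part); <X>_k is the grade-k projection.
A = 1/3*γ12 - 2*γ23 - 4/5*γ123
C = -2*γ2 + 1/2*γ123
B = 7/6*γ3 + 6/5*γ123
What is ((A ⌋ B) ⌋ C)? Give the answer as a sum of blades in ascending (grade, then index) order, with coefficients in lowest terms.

step 1: -24/25 - 12/5*γ1 - 2/5*γ3
step 2: 48/25*γ2 + 1/5*γ12 - 6/5*γ23 - 12/25*γ123
Answer: 48/25*γ2 + 1/5*γ12 - 6/5*γ23 - 12/25*γ123


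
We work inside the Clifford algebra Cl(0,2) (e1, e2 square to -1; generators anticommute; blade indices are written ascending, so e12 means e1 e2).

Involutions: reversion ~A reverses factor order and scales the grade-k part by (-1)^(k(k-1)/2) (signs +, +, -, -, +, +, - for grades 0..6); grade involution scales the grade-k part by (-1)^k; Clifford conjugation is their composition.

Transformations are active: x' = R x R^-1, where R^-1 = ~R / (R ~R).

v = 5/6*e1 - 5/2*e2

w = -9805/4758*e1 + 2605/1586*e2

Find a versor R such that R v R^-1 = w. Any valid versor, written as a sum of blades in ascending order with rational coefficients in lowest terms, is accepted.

Equal squares first: v^2 = w^2 = -125/18. Then v + w = -2920/2379*e1 - 680/793*e2 is a versor taking v to w, provided it is invertible.
Answer: -2920/2379*e1 - 680/793*e2


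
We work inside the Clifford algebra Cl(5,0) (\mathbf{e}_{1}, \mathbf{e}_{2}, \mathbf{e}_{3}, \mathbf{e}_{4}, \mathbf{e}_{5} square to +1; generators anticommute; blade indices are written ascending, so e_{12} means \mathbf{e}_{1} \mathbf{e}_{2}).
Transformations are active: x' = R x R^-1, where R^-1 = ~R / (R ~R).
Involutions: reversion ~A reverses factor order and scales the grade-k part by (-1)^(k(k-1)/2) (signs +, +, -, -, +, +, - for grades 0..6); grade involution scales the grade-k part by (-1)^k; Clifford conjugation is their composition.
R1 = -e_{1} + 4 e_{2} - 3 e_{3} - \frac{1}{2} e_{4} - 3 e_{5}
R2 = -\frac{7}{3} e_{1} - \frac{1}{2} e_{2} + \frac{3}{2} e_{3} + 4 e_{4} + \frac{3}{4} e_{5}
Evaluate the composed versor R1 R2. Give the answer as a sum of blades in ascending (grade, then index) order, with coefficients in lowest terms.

Distribute over the terms of R1 (each basis-blade product reordered to ascending indices, repeated generators contracted through their squares):
(-e_{1}) R2 = \frac{7}{3} + \frac{1}{2} e_{12} - \frac{3}{2} e_{13} - 4 e_{14} - \frac{3}{4} e_{15}
(4 e_{2}) R2 = -2 + \frac{28}{3} e_{12} + 6 e_{23} + 16 e_{24} + 3 e_{25}
(-3 e_{3}) R2 = -\frac{9}{2} - 7 e_{13} - \frac{3}{2} e_{23} - 12 e_{34} - \frac{9}{4} e_{35}
(-\frac{1}{2} e_{4}) R2 = -2 - \frac{7}{6} e_{14} - \frac{1}{4} e_{24} + \frac{3}{4} e_{34} - \frac{3}{8} e_{45}
(-3 e_{5}) R2 = -\frac{9}{4} - 7 e_{15} - \frac{3}{2} e_{25} + \frac{9}{2} e_{35} + 12 e_{45}
Summing the partial products and collecting blades:
Answer: -\frac{101}{12} + \frac{59}{6} e_{12} - \frac{17}{2} e_{13} - \frac{31}{6} e_{14} - \frac{31}{4} e_{15} + \frac{9}{2} e_{23} + \frac{63}{4} e_{24} + \frac{3}{2} e_{25} - \frac{45}{4} e_{34} + \frac{9}{4} e_{35} + \frac{93}{8} e_{45}


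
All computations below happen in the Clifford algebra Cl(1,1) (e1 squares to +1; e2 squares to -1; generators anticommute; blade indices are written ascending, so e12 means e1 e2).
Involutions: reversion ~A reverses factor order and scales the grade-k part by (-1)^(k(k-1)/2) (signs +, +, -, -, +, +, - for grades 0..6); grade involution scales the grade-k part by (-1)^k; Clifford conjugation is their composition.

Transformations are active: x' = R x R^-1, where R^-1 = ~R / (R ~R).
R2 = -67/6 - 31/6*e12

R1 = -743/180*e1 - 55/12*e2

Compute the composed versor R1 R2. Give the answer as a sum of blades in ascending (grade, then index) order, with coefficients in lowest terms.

Distribute over the terms of R1 (each basis-blade product reordered to ascending indices, repeated generators contracted through their squares):
(-743/180*e1) R2 = 49781/1080*e1 + 23033/1080*e2
(-55/12*e2) R2 = 1705/72*e1 + 3685/72*e2
Summing the partial products and collecting blades:
Answer: 18839/270*e1 + 19577/270*e2


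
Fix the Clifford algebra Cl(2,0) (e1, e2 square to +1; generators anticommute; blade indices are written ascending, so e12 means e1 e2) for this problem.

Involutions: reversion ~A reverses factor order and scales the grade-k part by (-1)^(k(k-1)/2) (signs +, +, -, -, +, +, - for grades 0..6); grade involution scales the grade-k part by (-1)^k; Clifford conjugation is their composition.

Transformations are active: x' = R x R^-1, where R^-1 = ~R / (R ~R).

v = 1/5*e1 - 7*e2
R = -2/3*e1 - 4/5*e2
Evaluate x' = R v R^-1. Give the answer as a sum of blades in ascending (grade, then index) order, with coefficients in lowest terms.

~R = -2/3*e1 - 4/5*e2, and R ~R = 244/225, so R^-1 = ~R / (244/225).
R v = 82/15 + 362/75*e12
Answer: -2111/305*e1 - 65/61*e2


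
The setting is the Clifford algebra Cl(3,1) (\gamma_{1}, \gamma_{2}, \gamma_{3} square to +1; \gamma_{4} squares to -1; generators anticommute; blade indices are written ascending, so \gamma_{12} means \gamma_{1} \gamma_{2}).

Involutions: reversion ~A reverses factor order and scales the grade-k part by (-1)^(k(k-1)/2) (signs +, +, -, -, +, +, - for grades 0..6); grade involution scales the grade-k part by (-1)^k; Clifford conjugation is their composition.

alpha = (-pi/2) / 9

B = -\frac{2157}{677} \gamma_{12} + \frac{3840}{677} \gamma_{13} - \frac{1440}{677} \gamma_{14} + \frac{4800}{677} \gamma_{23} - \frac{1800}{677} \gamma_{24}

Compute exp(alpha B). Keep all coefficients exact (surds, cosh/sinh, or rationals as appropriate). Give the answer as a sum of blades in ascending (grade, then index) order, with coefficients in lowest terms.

B^2 term by term: the squares give (-\frac{2157}{677})^2*(\gamma_{12})^2 + (\frac{3840}{677})^2*(\gamma_{13})^2 + (-\frac{1440}{677})^2*(\gamma_{14})^2 + (\frac{4800}{677})^2*(\gamma_{23})^2 + (-\frac{1800}{677})^2*(\gamma_{24})^2 = \frac{4652649}{458329}*(-1) + \frac{14745600}{458329}*(-1) + \frac{2073600}{458329}*(+1) + \frac{23040000}{458329}*(-1) + \frac{3240000}{458329}*(+1) = -81 (each basis 2-blade squares to minus the product of its generators' squares); cross terms between blades sharing an index anticommute and cancel; the commuting (index-disjoint) pairs give grade-4 terms 2*c*c'*(blade product), which cancel blade by blade — \gamma_{1234}: \frac{13824000}{458329} - \frac{13824000}{458329} = 0 — confirming B is simple. So B^2 = -81.
B^2 = -81 — B^2 < 0, so the exponential closes trigonometrically: l = 9, alpha*l = - \frac{\pi}{2}, so exp(alpha B) = cos(- \frac{\pi}{2}) + (sin(- \frac{\pi}{2})/9)*B = 0 + (- \frac{1}{9})*B.
Answer: \frac{719}{2031} \gamma_{12} - \frac{1280}{2031} \gamma_{13} + \frac{160}{677} \gamma_{14} - \frac{1600}{2031} \gamma_{23} + \frac{200}{677} \gamma_{24}


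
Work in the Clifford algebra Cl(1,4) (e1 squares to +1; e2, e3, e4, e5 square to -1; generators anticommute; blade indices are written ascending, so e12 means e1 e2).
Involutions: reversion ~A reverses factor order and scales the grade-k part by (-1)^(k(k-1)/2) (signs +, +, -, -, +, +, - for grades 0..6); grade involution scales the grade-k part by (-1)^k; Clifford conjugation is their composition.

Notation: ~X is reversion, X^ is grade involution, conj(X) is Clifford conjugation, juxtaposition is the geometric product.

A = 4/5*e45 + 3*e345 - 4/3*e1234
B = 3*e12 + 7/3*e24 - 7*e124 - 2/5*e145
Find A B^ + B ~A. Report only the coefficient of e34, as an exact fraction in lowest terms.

first term: -8/25*e1 + 28/3*e3 - 86/45*e13 + 28/15*e25 - 4*e34 + 28/5*e125 - 113/15*e235 + 21*e1235 + 12/5*e1245 + 9*e12345
second term: -8/25*e1 + 28/3*e3 - 194/45*e13 + 28/15*e25 - 4*e34 - 28/5*e125 - 97/15*e235 + 21*e1235 - 12/5*e1245 - 9*e12345
Answer: -8


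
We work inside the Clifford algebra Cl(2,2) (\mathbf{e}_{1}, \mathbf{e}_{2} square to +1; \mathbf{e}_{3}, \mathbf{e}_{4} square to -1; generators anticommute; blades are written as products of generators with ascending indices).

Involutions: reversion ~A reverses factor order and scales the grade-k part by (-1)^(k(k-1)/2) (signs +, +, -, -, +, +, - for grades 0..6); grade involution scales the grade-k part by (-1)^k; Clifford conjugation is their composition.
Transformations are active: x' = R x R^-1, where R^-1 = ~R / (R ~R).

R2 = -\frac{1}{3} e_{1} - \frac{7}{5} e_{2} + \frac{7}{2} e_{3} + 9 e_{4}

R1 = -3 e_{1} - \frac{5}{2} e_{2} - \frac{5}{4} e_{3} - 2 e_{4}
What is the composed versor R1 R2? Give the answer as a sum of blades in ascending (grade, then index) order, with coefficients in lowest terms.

Distribute over the terms of R1 (each basis-blade product reordered to ascending indices, repeated generators contracted through their squares):
(-3 e_{1}) R2 = 1 + \frac{21}{5} e_{1} e_{2} - \frac{21}{2} e_{1} e_{3} - 27 e_{1} e_{4}
(-\frac{5}{2} e_{2}) R2 = \frac{7}{2} - \frac{5}{6} e_{1} e_{2} - \frac{35}{4} e_{2} e_{3} - \frac{45}{2} e_{2} e_{4}
(-\frac{5}{4} e_{3}) R2 = \frac{35}{8} - \frac{5}{12} e_{1} e_{3} - \frac{7}{4} e_{2} e_{3} - \frac{45}{4} e_{3} e_{4}
(-2 e_{4}) R2 = 18 - \frac{2}{3} e_{1} e_{4} - \frac{14}{5} e_{2} e_{4} + 7 e_{3} e_{4}
Summing the partial products and collecting blades:
Answer: \frac{215}{8} + \frac{101}{30} e_{1} e_{2} - \frac{131}{12} e_{1} e_{3} - \frac{83}{3} e_{1} e_{4} - \frac{21}{2} e_{2} e_{3} - \frac{253}{10} e_{2} e_{4} - \frac{17}{4} e_{3} e_{4}


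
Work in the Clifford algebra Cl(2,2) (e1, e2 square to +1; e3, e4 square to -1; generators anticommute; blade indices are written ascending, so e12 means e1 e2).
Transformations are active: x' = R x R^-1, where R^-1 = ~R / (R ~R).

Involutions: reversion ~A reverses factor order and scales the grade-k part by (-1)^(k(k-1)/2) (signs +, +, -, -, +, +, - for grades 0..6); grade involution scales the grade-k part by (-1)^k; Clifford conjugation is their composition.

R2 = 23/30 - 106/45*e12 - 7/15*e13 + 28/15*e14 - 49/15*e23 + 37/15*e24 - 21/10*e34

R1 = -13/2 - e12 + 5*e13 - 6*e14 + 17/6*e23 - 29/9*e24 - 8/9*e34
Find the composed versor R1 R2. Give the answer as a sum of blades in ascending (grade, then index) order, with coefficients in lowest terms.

Distribute over the grade parts of R1 (each basis-blade product reordered to ascending indices, repeated generators contracted through their squares):
<R1>_0 (= -13/2) R2 = -299/60 + 689/45*e12 + 91/30*e13 - 182/15*e14 + 637/30*e23 - 481/30*e24 + 273/20*e34
<R1>_2 (= -e12 + 5*e13 - 6*e14 + 17/6*e23 - 29/9*e24 - 8/9*e34) R2 = -9439/270 - 3316/135*e12 + 841/30*e13 - 3031/810*e14 - 601/540*e23 + 1343/60*e24 - 331/90*e34 + 12349/810*e1234
Summing the partial products and collecting blades:
Answer: -21569/540 - 1249/135*e12 + 466/15*e13 - 12859/810*e14 + 2173/108*e23 + 127/20*e24 + 359/36*e34 + 12349/810*e1234


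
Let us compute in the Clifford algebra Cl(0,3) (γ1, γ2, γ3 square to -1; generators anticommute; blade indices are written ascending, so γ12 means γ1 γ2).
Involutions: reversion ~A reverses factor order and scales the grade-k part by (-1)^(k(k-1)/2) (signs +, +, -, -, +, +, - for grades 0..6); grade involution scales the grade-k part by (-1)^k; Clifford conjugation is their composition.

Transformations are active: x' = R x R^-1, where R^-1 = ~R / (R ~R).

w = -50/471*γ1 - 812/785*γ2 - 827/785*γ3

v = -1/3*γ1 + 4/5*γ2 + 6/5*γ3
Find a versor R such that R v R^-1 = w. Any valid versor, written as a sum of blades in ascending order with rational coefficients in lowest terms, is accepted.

Reasoning: v^2 = w^2 = -493/225 since conjugation preserves the quadratic form; R = v + w = -69/157*γ1 - 184/785*γ2 + 23/157*γ3 is then valid when invertible, keeping its own part and reversing (v - w)/2.
Answer: -69/157*γ1 - 184/785*γ2 + 23/157*γ3


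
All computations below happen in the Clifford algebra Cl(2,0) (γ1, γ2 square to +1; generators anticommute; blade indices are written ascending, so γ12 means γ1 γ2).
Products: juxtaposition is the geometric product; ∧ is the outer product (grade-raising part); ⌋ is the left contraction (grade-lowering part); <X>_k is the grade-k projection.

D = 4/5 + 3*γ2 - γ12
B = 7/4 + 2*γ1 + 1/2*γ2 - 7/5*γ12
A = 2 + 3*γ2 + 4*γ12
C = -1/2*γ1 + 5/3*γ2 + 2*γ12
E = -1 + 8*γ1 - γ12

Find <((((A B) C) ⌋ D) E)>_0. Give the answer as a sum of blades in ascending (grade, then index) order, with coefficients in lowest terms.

step 1: 53/5 + 51/5*γ1 - 7/4*γ2 - 9/5*γ12
step 2: -53/12 - 24/5*γ1 + 223/6*γ2 + 1493/40*γ12
step 3: 3487/24 + 223/6*γ1 - 169/20*γ2 + 53/12*γ12
step 4: 3755/24 + 67003/60*γ1 - 1281/20*γ2 - 9853/120*γ12
step 5: 3755/24
Answer: 3755/24


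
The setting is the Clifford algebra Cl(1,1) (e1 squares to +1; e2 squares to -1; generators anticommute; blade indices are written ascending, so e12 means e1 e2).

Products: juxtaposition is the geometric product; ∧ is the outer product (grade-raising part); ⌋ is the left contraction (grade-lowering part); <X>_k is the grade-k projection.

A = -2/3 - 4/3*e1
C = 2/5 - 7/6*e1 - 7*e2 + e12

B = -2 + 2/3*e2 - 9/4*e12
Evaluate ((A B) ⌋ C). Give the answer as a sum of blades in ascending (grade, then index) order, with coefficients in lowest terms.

step 1: 4/3 + 8/3*e1 + 23/9*e2 + 11/18*e12
step 2: 1433/90 + e1 - 20/3*e2 + 4/3*e12
Answer: 1433/90 + e1 - 20/3*e2 + 4/3*e12


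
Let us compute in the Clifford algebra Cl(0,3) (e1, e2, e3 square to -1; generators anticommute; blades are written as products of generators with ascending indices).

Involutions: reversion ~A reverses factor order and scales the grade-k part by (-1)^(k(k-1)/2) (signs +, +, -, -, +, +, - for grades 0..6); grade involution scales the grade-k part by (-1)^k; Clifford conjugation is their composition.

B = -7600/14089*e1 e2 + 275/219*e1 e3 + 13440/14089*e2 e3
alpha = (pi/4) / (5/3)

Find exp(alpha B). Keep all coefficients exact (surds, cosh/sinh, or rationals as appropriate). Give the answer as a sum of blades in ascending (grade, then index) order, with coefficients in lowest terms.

B^2 term by term: the squares give (-7600/14089)^2*(e1 e2)^2 + (275/219)^2*(e1 e3)^2 + (13440/14089)^2*(e2 e3)^2 = 57760000/198499921*(-1) + 75625/47961*(-1) + 180633600/198499921*(-1) = -25/9 (each basis 2-blade squares to minus the product of its generators' squares); cross terms between blades sharing an index anticommute and cancel. So B^2 = -25/9.
B^2 = -25/9 — B^2 < 0, so the exponential closes trigonometrically: l = 5/3, alpha*l = pi/4, so exp(alpha B) = cos(pi/4) + (sin(pi/4)/(5/3))*B = sqrt(2)/2 + (3*sqrt(2)/10)*B.
Answer: sqrt(2)/2 - 2280*sqrt(2)/14089*e1 e2 + 55*sqrt(2)/146*e1 e3 + 4032*sqrt(2)/14089*e2 e3


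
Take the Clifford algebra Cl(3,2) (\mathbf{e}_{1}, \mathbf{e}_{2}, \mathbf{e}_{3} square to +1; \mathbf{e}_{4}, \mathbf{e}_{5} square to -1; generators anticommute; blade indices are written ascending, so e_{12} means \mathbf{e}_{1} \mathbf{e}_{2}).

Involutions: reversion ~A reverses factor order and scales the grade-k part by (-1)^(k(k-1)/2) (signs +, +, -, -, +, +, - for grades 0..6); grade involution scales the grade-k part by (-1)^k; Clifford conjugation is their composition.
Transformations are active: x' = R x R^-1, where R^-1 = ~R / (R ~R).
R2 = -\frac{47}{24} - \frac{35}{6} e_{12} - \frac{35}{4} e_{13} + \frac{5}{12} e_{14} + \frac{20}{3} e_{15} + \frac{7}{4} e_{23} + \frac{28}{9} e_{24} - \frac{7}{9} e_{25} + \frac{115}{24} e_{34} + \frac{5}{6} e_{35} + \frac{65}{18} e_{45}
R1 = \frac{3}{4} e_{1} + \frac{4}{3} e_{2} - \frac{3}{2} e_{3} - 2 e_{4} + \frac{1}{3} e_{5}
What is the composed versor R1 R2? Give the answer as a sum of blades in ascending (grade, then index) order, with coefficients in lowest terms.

Distribute over the terms of R1 (each basis-blade product reordered to ascending indices, repeated generators contracted through their squares):
(\frac{3}{4} e_{1}) R2 = -\frac{47}{32} e_{1} - \frac{35}{8} e_{2} - \frac{105}{16} e_{3} + \frac{5}{16} e_{4} + 5 e_{5} + \frac{21}{16} e_{123} + \frac{7}{3} e_{124} - \frac{7}{12} e_{125} + \frac{115}{32} e_{134} + \frac{5}{8} e_{135} + \frac{65}{24} e_{145}
(\frac{4}{3} e_{2}) R2 = \frac{70}{9} e_{1} - \frac{47}{18} e_{2} + \frac{7}{3} e_{3} + \frac{112}{27} e_{4} - \frac{28}{27} e_{5} + \frac{35}{3} e_{123} - \frac{5}{9} e_{124} - \frac{80}{9} e_{125} + \frac{115}{18} e_{234} + \frac{10}{9} e_{235} + \frac{130}{27} e_{245}
(-\frac{3}{2} e_{3}) R2 = -\frac{105}{8} e_{1} + \frac{21}{8} e_{2} + \frac{47}{16} e_{3} - \frac{115}{16} e_{4} - \frac{5}{4} e_{5} + \frac{35}{4} e_{123} + \frac{5}{8} e_{134} + 10 e_{135} + \frac{14}{3} e_{234} - \frac{7}{6} e_{235} - \frac{65}{12} e_{345}
(-2 e_{4}) R2 = -\frac{5}{6} e_{1} - \frac{56}{9} e_{2} - \frac{115}{12} e_{3} + \frac{47}{12} e_{4} + \frac{65}{9} e_{5} + \frac{35}{3} e_{124} + \frac{35}{2} e_{134} + \frac{40}{3} e_{145} - \frac{7}{2} e_{234} - \frac{14}{9} e_{245} + \frac{5}{3} e_{345}
(\frac{1}{3} e_{5}) R2 = \frac{20}{9} e_{1} - \frac{7}{27} e_{2} + \frac{5}{18} e_{3} + \frac{65}{54} e_{4} - \frac{47}{72} e_{5} - \frac{35}{18} e_{125} - \frac{35}{12} e_{135} + \frac{5}{36} e_{145} + \frac{7}{12} e_{235} + \frac{28}{27} e_{245} + \frac{115}{72} e_{345}
Summing the partial products and collecting blades:
Answer: -\frac{521}{96} e_{1} - \frac{1171}{108} e_{2} - \frac{763}{72} e_{3} + \frac{517}{216} e_{4} + \frac{2005}{216} e_{5} + \frac{1043}{48} e_{123} + \frac{121}{9} e_{124} - \frac{137}{12} e_{125} + \frac{695}{32} e_{134} + \frac{185}{24} e_{135} + \frac{1165}{72} e_{145} + \frac{68}{9} e_{234} + \frac{19}{36} e_{235} + \frac{116}{27} e_{245} - \frac{155}{72} e_{345}


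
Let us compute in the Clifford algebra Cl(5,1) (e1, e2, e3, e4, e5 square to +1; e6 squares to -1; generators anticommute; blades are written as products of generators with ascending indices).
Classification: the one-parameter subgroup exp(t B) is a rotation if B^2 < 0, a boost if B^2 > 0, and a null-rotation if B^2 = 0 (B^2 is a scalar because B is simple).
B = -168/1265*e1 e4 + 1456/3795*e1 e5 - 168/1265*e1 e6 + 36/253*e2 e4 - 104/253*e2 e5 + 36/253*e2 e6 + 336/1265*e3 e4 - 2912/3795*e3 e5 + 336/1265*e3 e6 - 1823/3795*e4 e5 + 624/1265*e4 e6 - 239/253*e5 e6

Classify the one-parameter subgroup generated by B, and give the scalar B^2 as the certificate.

B^2 term by term: the squares give (-168/1265)^2*(e1 e4)^2 + (1456/3795)^2*(e1 e5)^2 + (-168/1265)^2*(e1 e6)^2 + (36/253)^2*(e2 e4)^2 + (-104/253)^2*(e2 e5)^2 + (36/253)^2*(e2 e6)^2 + (336/1265)^2*(e3 e4)^2 + (-2912/3795)^2*(e3 e5)^2 + (336/1265)^2*(e3 e6)^2 + (-1823/3795)^2*(e4 e5)^2 + (624/1265)^2*(e4 e6)^2 + (-239/253)^2*(e5 e6)^2 = 28224/1600225*(-1) + 2119936/14402025*(-1) + 28224/1600225*(+1) + 1296/64009*(-1) + 10816/64009*(-1) + 1296/64009*(+1) + 112896/1600225*(-1) + 8479744/14402025*(-1) + 112896/1600225*(+1) + 3323329/14402025*(-1) + 389376/1600225*(+1) + 57121/64009*(+1) = 0 (each basis 2-blade squares to minus the product of its generators' squares); cross terms between blades sharing an index anticommute and cancel; the commuting (index-disjoint) pairs give grade-4 terms 2*c*c'*(blade product), which cancel blade by blade — e1 e2 e4 e5: -34944/320045 + 34944/320045 = 0; e1 e2 e4 e6: 12096/320045 - 12096/320045 = 0; e1 e2 e5 e6: -34944/320045 + 34944/320045 = 0; e1 e3 e4 e5: -326144/1600225 + 326144/1600225 = 0; e1 e3 e4 e6: 112896/1600225 - 112896/1600225 = 0; e1 e3 e5 e6: -326144/1600225 + 326144/1600225 = 0; e1 e4 e5 e6: 80304/320045 - 605696/1600225 + 204176/1600225 = 0; e2 e3 e4 e5: 69888/320045 - 69888/320045 = 0; e2 e3 e4 e6: -24192/320045 + 24192/320045 = 0; e2 e3 e5 e6: 69888/320045 - 69888/320045 = 0; e2 e4 e5 e6: -17208/64009 + 129792/320045 - 43752/320045 = 0; e3 e4 e5 e6: -160608/320045 + 1211392/1600225 - 408352/1600225 = 0 — confirming B is simple. So B^2 = 0.
Answer: null-rotation, certificate B^2 = 0. B^2 = 0 is basis-independent, so its sign is the whole story.


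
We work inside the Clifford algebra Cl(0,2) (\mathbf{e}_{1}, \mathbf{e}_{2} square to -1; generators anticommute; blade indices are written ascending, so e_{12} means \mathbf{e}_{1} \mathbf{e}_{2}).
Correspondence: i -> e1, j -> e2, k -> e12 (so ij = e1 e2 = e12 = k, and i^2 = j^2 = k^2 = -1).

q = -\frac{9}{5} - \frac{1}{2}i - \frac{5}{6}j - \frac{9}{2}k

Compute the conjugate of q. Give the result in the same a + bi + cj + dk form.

In blades: q = -\frac{9}{5} - \frac{1}{2} e_{1} - \frac{5}{6} e_{2} - \frac{9}{2} e_{12}.
Conjugation here is Clifford conjugation: the scalar is fixed and the grade-1 and grade-2 blades all flip sign, giving -\frac{9}{5} + \frac{1}{2} e_{1} + \frac{5}{6} e_{2} + \frac{9}{2} e_{12}; translating back:
Answer: -\frac{9}{5} + \frac{1}{2}i + \frac{5}{6}j + \frac{9}{2}k


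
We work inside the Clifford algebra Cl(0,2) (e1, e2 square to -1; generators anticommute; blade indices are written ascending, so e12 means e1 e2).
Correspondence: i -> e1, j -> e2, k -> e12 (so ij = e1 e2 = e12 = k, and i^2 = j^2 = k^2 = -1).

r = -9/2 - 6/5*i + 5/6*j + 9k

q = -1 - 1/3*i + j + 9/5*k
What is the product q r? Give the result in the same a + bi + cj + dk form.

In blades: q = -1 - 1/3*e1 + e2 + 9/5*e12, r = -9/2 - 6/5*e1 + 5/6*e2 + 9*e12.
Distribute q over r term by term (generator squares from the signature, products reordered to ascending indices): (-1)*r = 9/2 + 6/5*e1 - 5/6*e2 - 9*e12; (-1/3*e1)*r = -2/5 + 3/2*e1 + 3*e2 - 5/18*e12; (e2)*r = -5/6 + 9*e1 - 9/2*e2 + 6/5*e12; (9/5*e12)*r = -81/5 - 3/2*e1 - 54/25*e2 - 81/10*e12.
Sum: -194/15 + 51/5*e1 - 337/75*e2 - 728/45*e12; translating back through the correspondence:
Answer: -194/15 + 51/5*i - 337/75*j - 728/45*k


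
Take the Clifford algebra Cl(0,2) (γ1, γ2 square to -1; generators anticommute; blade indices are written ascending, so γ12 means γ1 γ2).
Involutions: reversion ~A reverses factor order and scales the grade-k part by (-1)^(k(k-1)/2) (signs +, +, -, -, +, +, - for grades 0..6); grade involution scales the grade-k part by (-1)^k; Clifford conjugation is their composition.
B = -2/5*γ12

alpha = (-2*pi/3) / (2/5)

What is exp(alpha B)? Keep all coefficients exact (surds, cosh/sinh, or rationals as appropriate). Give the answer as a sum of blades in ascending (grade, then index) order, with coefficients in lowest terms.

B^2 = (-2/5)^2*(γ12)^2 = 4/25*(-1) = -4/25 (a basis 2-blade squares to minus the product of its generators' squares).
B^2 = -4/25 — the negative square puts this in the circular regime; l = 2/5, alpha*l = -2*pi/3, so exp(alpha B) = cos(-2*pi/3) + (sin(-2*pi/3)/(2/5))*B = -1/2 + (-5*sqrt(3)/4)*B.
Answer: -1/2 + sqrt(3)/2*γ12


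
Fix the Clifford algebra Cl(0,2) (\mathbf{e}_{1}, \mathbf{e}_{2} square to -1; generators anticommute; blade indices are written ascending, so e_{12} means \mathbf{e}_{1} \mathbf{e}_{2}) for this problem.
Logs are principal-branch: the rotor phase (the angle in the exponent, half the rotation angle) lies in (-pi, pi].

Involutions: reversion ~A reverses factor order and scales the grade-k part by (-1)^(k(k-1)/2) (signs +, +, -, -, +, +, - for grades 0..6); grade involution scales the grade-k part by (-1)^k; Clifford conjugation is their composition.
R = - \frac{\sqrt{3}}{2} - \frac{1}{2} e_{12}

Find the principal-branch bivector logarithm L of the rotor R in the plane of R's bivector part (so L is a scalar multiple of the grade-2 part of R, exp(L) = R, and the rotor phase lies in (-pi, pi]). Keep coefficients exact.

The scalar part of R is - \frac{\sqrt{3}}{2}, and that scalar determines the rotor phase on the principal branch; recovering the unit plane as bivector-part over sine of the phase gives L = phase * plane.
Concretely: cos(phase) = - \frac{\sqrt{3}}{2} gives phase = ±\frac{5 \pi}{6}, and since phase/sin(phase) is even the sign is immaterial: L = (phase/sin(phase)) * <R>_2 = (\frac{5 \pi}{3}) * <R>_2.
Answer: - \frac{5 \pi}{6} e_{12}


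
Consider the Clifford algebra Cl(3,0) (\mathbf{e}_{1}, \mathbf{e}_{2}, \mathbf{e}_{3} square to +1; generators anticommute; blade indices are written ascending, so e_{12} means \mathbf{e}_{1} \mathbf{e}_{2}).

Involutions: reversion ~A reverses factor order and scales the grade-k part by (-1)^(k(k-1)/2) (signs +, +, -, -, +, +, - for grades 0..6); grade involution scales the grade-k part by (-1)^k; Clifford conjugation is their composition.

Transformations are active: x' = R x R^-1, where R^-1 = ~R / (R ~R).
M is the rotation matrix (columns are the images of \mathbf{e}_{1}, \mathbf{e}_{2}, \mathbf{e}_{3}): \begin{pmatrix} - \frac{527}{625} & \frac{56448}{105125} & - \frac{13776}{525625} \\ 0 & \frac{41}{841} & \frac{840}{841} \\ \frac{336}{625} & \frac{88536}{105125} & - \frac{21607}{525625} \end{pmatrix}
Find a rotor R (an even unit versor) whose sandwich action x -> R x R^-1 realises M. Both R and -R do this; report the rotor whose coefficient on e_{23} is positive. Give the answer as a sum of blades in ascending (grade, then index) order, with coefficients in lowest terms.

Method: write R = a + b12*e_{12} + b13*e_{13} + b23*e_{23} with a^2 + b12^2 + b13^2 + b23^2 = 1 (so R^-1 = ~R). Expanding the columns R e_j ~R gives tr M = 4a^2 - 1 and, from the antisymmetric part, M21 - M12 = -4a*b12, M13 - M31 = 4a*b13, M32 - M23 = -4a*b23.
Here tr M = -\frac{439189}{525625}, so a^2 = (1 + tr M)/4 = \frac{21609}{525625} and a = ±\frac{147}{725}. Taking a = \frac{147}{725}: M21 - M12 = -\frac{56448}{105125}, M13 - M31 = -\frac{296352}{525625}, M32 - M23 = -\frac{16464}{105125}, giving b12 = \frac{96}{145}, b13 = -\frac{504}{725}, b23 = \frac{28}{145}, i.e. R = \frac{147}{725} + \frac{96}{145} e_{12} - \frac{504}{725} e_{13} + \frac{28}{145} e_{23}.
Its e_{23} coefficient is already positive.
Answer: \frac{147}{725} + \frac{96}{145} e_{12} - \frac{504}{725} e_{13} + \frac{28}{145} e_{23}. Recall the cover is two-to-one: with M of trace -\frac{439189}{525625}, both preimages act alike, and the stated e_{23} sign chooses the sheet.


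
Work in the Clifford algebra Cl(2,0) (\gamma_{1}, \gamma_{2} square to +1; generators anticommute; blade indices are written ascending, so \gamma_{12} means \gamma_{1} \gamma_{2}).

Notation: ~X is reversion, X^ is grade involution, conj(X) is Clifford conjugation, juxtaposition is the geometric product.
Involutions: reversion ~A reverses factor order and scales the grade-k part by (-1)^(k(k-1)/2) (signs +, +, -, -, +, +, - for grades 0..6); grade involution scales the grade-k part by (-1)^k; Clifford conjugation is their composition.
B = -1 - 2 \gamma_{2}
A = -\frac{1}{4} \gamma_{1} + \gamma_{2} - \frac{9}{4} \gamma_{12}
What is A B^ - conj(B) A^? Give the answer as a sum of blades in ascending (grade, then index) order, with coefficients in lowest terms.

first term: 2 - \frac{17}{4} \gamma_{1} - \gamma_{2} + \frac{7}{4} \gamma_{12}
second term: -2 + \frac{17}{4} \gamma_{1} + \gamma_{2} + \frac{7}{4} \gamma_{12}
Answer: 4 - \frac{17}{2} \gamma_{1} - 2 \gamma_{2}


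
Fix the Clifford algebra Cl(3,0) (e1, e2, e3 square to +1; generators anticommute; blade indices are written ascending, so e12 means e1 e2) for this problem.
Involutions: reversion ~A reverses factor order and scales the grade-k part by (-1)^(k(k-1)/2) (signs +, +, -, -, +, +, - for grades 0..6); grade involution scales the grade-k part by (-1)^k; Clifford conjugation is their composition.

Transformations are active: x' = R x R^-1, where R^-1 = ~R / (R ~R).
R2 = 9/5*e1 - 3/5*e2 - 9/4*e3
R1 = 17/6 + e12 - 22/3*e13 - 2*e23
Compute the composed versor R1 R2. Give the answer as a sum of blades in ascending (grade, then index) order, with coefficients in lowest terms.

Distribute over the terms of R2 (each basis-blade product reordered to ascending indices, repeated generators contracted through their squares):
R1 (9/5*e1) = 51/10*e1 - 9/5*e2 + 66/5*e3 - 18/5*e123
R1 (-3/5*e2) = -3/5*e1 - 17/10*e2 - 6/5*e3 - 22/5*e123
R1 (-9/4*e3) = 33/2*e1 + 9/2*e2 - 51/8*e3 - 9/4*e123
Summing the partial products and collecting blades:
Answer: 21*e1 + e2 + 45/8*e3 - 41/4*e123


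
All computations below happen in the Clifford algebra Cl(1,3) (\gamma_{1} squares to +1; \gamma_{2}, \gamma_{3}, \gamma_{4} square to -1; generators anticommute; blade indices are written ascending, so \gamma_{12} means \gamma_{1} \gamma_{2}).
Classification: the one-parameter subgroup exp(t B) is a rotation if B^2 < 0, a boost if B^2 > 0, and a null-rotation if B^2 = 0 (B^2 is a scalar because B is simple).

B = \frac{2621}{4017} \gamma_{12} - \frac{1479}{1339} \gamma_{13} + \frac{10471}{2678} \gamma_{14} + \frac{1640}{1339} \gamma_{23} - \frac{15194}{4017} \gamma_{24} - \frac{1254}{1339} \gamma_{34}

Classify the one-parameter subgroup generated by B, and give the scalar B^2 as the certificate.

B^2 term by term: the squares give (\frac{2621}{4017})^2*(\gamma_{12})^2 + (-\frac{1479}{1339})^2*(\gamma_{13})^2 + (\frac{10471}{2678})^2*(\gamma_{14})^2 + (\frac{1640}{1339})^2*(\gamma_{23})^2 + (-\frac{15194}{4017})^2*(\gamma_{24})^2 + (-\frac{1254}{1339})^2*(\gamma_{34})^2 = \frac{6869641}{16136289}*(+1) + \frac{2187441}{1792921}*(+1) + \frac{109641841}{7171684}*(+1) + \frac{2689600}{1792921}*(-1) + \frac{230857636}{16136289}*(-1) + \frac{1572516}{1792921}*(-1) = \frac{1}{4} (each basis 2-blade squares to minus the product of its generators' squares); cross terms between blades sharing an index anticommute and cancel; the commuting (index-disjoint) pairs give grade-4 terms 2*c*c'*(blade product), which cancel blade by blade — \gamma_{1234}: -\frac{2191156}{1792921} - \frac{14981284}{1792921} + \frac{17172440}{1792921} = 0 — confirming B is simple. So B^2 = \frac{1}{4}.
Answer: boost, certificate B^2 = \frac{1}{4}. Check the certificate: B^2 = \frac{1}{4}, and that sign is decisive whatever form B takes.


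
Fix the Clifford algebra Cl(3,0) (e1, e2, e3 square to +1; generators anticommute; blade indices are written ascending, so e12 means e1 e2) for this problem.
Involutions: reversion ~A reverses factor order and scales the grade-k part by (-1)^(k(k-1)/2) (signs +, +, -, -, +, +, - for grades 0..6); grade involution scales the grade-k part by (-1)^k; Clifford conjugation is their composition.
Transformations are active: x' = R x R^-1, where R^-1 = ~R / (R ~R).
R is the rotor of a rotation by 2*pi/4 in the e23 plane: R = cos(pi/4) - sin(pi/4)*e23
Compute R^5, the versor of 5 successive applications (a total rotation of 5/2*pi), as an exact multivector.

Because a rotor carries half the rotation angle, composing 5 copies of this e23-plane rotor multiplies the phase: 5*(pi/4) = 5*pi/4, hence R^5 = cos(5*pi/4) - sin(5*pi/4)*e23.
cos(5*pi/4) = -sqrt(2)/2 and sin(5*pi/4) = -sqrt(2)/2, so R^5 = -sqrt(2)/2 + sqrt(2)/2*e23. The net rotation is 1/2*pi (after discarding 1 full turn, each of which contributes a factor -1 to the rotor); the rotor keeps the half-angle phase exactly.
Answer: -sqrt(2)/2 + sqrt(2)/2*e23


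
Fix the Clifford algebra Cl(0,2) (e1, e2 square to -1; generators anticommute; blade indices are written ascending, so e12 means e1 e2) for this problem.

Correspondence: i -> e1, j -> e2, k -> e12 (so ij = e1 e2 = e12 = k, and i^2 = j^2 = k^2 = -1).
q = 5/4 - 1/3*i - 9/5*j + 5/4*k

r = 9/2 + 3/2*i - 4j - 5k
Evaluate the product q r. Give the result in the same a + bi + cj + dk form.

In blades: q = 5/4 - 1/3*e1 - 9/5*e2 + 5/4*e12, r = 9/2 + 3/2*e1 - 4*e2 - 5*e12.
Distribute q over r term by term (generator squares from the signature, products reordered to ascending indices): (5/4)*r = 45/8 + 15/8*e1 - 5*e2 - 25/4*e12; (-1/3*e1)*r = 1/2 - 3/2*e1 - 5/3*e2 + 4/3*e12; (-9/5*e2)*r = -36/5 + 9*e1 - 81/10*e2 + 27/10*e12; (5/4*e12)*r = 25/4 + 5*e1 + 15/8*e2 + 45/8*e12.
Sum: 207/40 + 115/8*e1 - 1547/120*e2 + 409/120*e12; translating back through the correspondence:
Answer: 207/40 + 115/8*i - 1547/120*j + 409/120*k


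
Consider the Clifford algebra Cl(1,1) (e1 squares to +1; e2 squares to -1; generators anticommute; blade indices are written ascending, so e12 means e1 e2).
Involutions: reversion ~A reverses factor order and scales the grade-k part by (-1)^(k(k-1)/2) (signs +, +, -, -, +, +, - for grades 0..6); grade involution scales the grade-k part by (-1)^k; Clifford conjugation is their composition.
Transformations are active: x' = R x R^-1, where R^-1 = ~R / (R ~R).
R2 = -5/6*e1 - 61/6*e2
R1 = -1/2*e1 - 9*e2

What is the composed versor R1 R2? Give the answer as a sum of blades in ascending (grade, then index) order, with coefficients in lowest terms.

Distribute over the terms of R1 (each basis-blade product reordered to ascending indices, repeated generators contracted through their squares):
(-1/2*e1) R2 = 5/12 + 61/12*e12
(-9*e2) R2 = -183/2 - 15/2*e12
Summing the partial products and collecting blades:
Answer: -1093/12 - 29/12*e12


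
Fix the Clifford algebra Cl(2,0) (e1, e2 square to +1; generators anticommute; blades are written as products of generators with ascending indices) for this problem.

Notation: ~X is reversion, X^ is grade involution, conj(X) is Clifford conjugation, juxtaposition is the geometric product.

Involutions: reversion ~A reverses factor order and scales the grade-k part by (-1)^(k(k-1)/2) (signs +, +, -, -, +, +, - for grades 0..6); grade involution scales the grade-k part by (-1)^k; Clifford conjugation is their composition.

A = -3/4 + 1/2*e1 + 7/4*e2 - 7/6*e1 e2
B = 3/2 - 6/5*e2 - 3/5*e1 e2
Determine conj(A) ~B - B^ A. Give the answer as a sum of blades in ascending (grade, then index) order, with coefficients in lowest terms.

first term: 11/40 - 11/10*e1 - 81/40*e2 + 19/10*e1 e2
second term: 11/40 + 11/10*e1 + 81/40*e2 - 19/10*e1 e2
Answer: -11/5*e1 - 81/20*e2 + 19/5*e1 e2


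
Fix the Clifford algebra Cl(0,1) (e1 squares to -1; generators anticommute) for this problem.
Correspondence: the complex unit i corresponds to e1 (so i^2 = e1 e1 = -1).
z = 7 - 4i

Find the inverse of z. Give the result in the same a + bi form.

In blades: z = 7 - 4*e1.
With qbar = 7 + 4*e1 (scalar fixed, mapped units negated), z qbar = 65 (the sum of squared coefficients), so z^-1 = qbar / (65) = 7/65 + 4/65*e1; translating back:
Answer: 7/65 + 4/65*i


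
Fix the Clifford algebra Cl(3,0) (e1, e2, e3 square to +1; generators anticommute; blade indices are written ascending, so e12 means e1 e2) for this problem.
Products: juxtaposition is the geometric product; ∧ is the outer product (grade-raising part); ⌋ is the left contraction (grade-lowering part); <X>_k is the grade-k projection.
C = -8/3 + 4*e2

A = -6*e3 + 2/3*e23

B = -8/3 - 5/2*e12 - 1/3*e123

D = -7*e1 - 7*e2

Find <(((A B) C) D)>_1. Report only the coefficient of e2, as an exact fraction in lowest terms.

step 1: 2/9*e1 + 16*e3 + 2*e12 + 5/3*e13 - 16/9*e23 + 15*e123
step 2: 200/27*e1 - 320/9*e3 - 40/9*e12 - 580/9*e13 - 1600/27*e23 - 140/3*e123
step 3: -1400/27 + 280/9*e1 - 280/9*e2 - 23380/27*e3 - 1400/27*e12 - 5180/9*e13 + 700/9*e23 - 980/27*e123
step 4: 280/9*e1 - 280/9*e2 - 23380/27*e3
Answer: -280/9


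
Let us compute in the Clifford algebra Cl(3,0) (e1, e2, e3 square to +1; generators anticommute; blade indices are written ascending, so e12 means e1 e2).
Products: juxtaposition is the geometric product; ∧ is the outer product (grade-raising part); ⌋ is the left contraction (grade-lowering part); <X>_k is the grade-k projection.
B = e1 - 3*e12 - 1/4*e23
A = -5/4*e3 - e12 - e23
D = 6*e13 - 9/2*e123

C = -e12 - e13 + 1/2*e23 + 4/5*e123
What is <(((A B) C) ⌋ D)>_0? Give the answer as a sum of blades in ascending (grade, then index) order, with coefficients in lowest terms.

step 1: -13/4 + 11/16*e2 - 3/2*e13 + 11/4*e123
step 2: -37/10 - 11/16*e1 - 79/20*e2 + 99/32*e3 + 4*e12 + 27/10*e13 - 1/8*e23 - 153/80*e123
step 3: -3969/160 - 153/8*e1 - 243/20*e2 + 111/8*e3 - 891/64*e12 - 1599/40*e13 + 99/32*e23 + 333/20*e123
step 4: -3969/160
Answer: -3969/160


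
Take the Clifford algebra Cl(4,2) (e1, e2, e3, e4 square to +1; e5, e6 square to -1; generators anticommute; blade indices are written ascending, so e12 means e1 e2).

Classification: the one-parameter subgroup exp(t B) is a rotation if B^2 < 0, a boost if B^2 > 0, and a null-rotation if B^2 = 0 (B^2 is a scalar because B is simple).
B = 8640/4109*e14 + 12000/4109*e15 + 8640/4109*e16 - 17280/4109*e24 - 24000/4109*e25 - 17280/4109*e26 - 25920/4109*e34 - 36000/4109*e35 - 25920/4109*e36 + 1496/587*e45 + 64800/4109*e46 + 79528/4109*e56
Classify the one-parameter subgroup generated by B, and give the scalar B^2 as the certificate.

B^2 term by term: the squares give (8640/4109)^2*(e14)^2 + (12000/4109)^2*(e15)^2 + (8640/4109)^2*(e16)^2 + (-17280/4109)^2*(e24)^2 + (-24000/4109)^2*(e25)^2 + (-17280/4109)^2*(e26)^2 + (-25920/4109)^2*(e34)^2 + (-36000/4109)^2*(e35)^2 + (-25920/4109)^2*(e36)^2 + (1496/587)^2*(e45)^2 + (64800/4109)^2*(e46)^2 + (79528/4109)^2*(e56)^2 = 74649600/16883881*(-1) + 144000000/16883881*(+1) + 74649600/16883881*(+1) + 298598400/16883881*(-1) + 576000000/16883881*(+1) + 298598400/16883881*(+1) + 671846400/16883881*(-1) + 1296000000/16883881*(+1) + 671846400/16883881*(+1) + 2238016/344569*(+1) + 4199040000/16883881*(+1) + 6324702784/16883881*(-1) = 0 (each basis 2-blade squares to minus the product of its generators' squares); cross terms between blades sharing an index anticommute and cancel; the commuting (index-disjoint) pairs give grade-4 terms 2*c*c'*(blade product), which cancel blade by blade — e1245: 414720000/16883881 - 414720000/16883881 = 0; e1246: 298598400/16883881 - 298598400/16883881 = 0; e1256: 414720000/16883881 - 414720000/16883881 = 0; e1345: 622080000/16883881 - 622080000/16883881 = 0; e1346: 447897600/16883881 - 447897600/16883881 = 0; e1356: 622080000/16883881 - 622080000/16883881 = 0; e1456: 1374243840/16883881 - 1555200000/16883881 + 25850880/2411983 = 0; e2345: -1244160000/16883881 + 1244160000/16883881 = 0; e2346: -895795200/16883881 + 895795200/16883881 = 0; e2356: -1244160000/16883881 + 1244160000/16883881 = 0; e2456: -2748487680/16883881 + 3110400000/16883881 - 51701760/2411983 = 0; e3456: -4122731520/16883881 + 4665600000/16883881 - 77552640/2411983 = 0 — confirming B is simple. So B^2 = 0.
Answer: null-rotation, certificate B^2 = 0. One invariant decides it: the square 0 survives every conjugation, and its sign is exactly the classification.
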